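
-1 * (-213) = 213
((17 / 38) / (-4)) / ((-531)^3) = 17 / 22757636232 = 0.00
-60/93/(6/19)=-190/93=-2.04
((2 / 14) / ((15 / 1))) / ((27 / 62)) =62 / 2835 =0.02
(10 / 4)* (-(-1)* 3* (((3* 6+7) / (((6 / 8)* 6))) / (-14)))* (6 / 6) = -2.98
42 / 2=21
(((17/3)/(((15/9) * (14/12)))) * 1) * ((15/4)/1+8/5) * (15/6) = 5457/140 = 38.98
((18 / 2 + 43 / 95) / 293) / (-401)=-898 / 11161835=-0.00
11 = 11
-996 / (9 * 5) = -332 / 15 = -22.13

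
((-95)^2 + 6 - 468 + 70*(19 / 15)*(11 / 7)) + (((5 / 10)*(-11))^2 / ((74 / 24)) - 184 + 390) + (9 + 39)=995242 / 111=8966.14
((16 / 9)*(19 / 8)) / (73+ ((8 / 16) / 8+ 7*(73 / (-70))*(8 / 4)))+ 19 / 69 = 336509 / 968139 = 0.35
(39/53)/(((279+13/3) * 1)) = 117/45050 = 0.00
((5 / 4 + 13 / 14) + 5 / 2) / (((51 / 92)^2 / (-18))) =-554392 / 2023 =-274.04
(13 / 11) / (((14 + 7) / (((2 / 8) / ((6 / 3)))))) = 13 / 1848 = 0.01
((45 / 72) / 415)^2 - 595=-262333119 / 440896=-595.00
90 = 90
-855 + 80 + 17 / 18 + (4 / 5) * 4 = -69377 / 90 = -770.86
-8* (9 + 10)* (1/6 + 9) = -4180/3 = -1393.33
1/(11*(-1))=-1/11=-0.09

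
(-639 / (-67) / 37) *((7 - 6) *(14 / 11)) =8946 / 27269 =0.33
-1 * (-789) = 789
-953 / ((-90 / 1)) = 953 / 90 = 10.59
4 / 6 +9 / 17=61 / 51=1.20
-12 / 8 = -3 / 2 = -1.50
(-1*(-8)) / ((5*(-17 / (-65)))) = 6.12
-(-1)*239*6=1434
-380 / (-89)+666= 59654 / 89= 670.27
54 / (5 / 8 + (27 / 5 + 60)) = 2160 / 2641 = 0.82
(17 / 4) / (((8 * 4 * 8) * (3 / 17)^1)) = 289 / 3072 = 0.09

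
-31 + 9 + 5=-17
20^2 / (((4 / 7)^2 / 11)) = 13475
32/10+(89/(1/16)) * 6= 42736/5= 8547.20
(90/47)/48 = 15/376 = 0.04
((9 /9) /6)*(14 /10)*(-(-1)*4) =14 /15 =0.93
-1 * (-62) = 62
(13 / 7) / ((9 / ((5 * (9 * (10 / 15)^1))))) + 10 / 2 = 235 / 21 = 11.19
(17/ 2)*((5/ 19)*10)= 425/ 19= 22.37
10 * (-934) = -9340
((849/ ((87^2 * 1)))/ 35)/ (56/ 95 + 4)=5377/ 7700196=0.00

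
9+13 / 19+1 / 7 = 1307 / 133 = 9.83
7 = 7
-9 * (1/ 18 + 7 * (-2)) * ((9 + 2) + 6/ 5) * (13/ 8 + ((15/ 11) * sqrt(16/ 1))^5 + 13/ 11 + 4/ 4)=19064353039517/ 2576816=7398414.57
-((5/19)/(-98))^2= -25/3467044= -0.00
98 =98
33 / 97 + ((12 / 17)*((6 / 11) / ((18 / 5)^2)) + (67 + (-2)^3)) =59.37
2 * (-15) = -30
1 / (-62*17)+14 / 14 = 1053 / 1054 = 1.00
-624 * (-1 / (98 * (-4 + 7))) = 104 / 49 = 2.12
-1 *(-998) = 998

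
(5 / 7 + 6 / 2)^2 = 676 / 49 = 13.80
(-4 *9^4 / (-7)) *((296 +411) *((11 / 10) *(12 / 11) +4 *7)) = 386994024 / 5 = 77398804.80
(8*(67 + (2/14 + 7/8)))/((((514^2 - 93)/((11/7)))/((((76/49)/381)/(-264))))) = -72371/1449578438658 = -0.00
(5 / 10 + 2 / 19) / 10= 23 / 380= 0.06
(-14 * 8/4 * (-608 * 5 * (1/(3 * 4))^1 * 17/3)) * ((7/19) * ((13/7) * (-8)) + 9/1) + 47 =1276103/9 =141789.22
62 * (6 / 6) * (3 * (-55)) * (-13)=132990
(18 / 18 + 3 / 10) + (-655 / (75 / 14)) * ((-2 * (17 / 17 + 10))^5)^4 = -2587515401181730034154752442329 / 30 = -86250513372724334471825080000.00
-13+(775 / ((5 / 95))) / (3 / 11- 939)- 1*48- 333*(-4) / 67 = -39300455 / 691842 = -56.81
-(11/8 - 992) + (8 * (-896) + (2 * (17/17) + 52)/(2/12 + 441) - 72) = -132334173/21176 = -6249.25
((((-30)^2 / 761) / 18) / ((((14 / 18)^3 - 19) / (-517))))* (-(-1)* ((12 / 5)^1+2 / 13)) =14219145 / 3037151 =4.68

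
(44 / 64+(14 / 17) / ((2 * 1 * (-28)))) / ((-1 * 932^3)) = -183 / 220199658496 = -0.00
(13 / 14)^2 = 0.86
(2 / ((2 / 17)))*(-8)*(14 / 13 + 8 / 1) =-16048 / 13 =-1234.46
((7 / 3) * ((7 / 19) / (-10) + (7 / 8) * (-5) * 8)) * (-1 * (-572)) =-4442438 / 95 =-46762.51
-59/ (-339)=59/ 339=0.17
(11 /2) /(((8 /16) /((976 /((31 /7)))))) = 2424.26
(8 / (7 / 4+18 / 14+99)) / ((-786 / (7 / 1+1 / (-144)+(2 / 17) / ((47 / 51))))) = -337351 / 474944823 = -0.00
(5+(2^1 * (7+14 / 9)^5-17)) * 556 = 3009550007656 / 59049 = 50966993.64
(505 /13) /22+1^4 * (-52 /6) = -6.90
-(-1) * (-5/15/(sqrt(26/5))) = -sqrt(130)/78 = -0.15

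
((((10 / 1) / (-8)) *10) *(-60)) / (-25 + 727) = 125 / 117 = 1.07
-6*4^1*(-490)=11760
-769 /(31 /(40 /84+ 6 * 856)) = -82948954 /651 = -127417.75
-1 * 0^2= 0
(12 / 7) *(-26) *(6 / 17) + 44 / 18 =-14230 / 1071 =-13.29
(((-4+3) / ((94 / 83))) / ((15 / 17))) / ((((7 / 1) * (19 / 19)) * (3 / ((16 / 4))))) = -2822 / 14805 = -0.19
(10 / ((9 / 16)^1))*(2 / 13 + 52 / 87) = 136000 / 10179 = 13.36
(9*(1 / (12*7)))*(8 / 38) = 3 / 133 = 0.02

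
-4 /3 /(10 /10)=-4 /3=-1.33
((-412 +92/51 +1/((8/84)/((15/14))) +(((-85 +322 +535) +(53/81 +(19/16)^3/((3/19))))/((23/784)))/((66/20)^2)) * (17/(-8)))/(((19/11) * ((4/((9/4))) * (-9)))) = 411919657385/2609750016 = 157.84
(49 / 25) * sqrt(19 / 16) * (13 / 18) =637 * sqrt(19) / 1800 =1.54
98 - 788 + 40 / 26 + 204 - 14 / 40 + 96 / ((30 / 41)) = -91939 / 260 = -353.61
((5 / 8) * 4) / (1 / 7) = 35 / 2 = 17.50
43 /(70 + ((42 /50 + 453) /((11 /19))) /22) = 130075 /319537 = 0.41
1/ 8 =0.12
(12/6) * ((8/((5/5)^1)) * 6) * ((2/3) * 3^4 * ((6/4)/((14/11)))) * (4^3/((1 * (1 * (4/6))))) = 4105728/7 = 586532.57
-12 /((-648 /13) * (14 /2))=13 /378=0.03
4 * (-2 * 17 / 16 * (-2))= 17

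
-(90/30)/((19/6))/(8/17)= -153/76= -2.01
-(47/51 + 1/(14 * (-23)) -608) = 9969493/16422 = 607.08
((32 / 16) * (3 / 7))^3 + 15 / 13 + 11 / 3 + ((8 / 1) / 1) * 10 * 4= 4353548 / 13377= 325.45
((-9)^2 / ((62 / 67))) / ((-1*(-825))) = 1809 / 17050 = 0.11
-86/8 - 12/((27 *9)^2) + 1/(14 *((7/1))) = -41433499/3857868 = -10.74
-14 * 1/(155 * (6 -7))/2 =7/155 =0.05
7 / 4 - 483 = -481.25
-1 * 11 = -11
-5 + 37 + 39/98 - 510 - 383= -84339/98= -860.60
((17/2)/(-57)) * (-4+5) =-17/114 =-0.15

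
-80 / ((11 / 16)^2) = -20480 / 121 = -169.26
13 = 13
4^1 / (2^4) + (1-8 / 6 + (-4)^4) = 3071 / 12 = 255.92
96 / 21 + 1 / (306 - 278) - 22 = -487 / 28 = -17.39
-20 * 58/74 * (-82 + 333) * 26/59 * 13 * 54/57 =-885708720/41477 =-21354.21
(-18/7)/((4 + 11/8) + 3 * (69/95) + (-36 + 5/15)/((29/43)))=1190160/20981051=0.06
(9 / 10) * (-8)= -36 / 5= -7.20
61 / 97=0.63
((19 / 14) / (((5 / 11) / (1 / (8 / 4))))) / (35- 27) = 209 / 1120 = 0.19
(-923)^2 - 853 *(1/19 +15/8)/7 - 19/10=4531002527/5320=851692.20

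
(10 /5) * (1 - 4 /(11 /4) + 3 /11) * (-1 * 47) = 188 /11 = 17.09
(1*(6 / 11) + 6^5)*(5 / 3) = 142570 / 11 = 12960.91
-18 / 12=-3 / 2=-1.50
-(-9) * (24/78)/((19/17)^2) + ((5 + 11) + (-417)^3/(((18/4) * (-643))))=75676631158/3017599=25078.43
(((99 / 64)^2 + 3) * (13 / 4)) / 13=22089 / 16384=1.35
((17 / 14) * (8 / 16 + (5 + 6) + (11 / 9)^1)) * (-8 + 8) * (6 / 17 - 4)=0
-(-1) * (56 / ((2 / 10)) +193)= 473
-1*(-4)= 4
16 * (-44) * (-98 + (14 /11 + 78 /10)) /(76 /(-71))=-5556176 /95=-58486.06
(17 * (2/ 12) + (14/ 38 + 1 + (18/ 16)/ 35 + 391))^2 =39790018732489/ 254721600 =156209.83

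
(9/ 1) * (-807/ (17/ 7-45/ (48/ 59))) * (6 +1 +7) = 1922.74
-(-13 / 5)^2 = -169 / 25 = -6.76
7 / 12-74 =-73.42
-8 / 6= -4 / 3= -1.33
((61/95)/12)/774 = 61/882360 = 0.00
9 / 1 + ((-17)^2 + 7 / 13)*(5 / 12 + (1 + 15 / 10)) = 33286 / 39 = 853.49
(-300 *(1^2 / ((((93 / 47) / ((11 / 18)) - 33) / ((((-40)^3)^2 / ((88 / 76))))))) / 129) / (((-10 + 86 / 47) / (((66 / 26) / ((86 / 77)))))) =-28439549600000000 / 369857319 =-76893299.49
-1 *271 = -271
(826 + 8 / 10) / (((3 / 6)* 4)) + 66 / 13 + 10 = 27851 / 65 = 428.48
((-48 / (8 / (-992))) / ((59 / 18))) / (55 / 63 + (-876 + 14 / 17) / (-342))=1090055232 / 2060221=529.10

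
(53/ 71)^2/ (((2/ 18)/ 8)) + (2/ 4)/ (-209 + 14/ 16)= 336722756/ 8393265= 40.12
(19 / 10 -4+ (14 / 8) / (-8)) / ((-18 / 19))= 2.45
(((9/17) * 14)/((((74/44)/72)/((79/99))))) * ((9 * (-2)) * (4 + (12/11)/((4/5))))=-169138368/6919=-24445.49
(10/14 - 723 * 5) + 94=-24642/7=-3520.29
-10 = -10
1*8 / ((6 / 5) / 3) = 20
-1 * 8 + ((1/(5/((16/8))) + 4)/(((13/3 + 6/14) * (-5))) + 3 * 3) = 1019/1250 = 0.82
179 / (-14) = -179 / 14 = -12.79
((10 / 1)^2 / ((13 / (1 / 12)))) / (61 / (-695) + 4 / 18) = 52125 / 10933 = 4.77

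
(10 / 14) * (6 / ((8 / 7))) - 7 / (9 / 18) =-41 / 4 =-10.25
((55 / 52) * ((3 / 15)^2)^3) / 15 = 11 / 2437500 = 0.00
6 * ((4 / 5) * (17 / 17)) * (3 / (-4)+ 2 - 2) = -18 / 5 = -3.60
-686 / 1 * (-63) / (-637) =-882 / 13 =-67.85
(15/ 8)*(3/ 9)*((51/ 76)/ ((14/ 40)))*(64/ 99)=3400/ 4389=0.77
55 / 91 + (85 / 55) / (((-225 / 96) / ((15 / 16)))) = -0.01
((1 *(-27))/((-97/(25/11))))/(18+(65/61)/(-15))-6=-20881437/3500827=-5.96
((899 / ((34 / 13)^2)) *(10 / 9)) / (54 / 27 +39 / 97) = 60.79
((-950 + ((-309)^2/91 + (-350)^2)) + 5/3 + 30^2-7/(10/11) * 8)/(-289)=-168494656/394485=-427.13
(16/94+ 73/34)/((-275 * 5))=-3703/2197250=-0.00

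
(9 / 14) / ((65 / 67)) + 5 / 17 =14801 / 15470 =0.96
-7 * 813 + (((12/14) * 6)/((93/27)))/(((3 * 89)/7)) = -15701361/2759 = -5690.96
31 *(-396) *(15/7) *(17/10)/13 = -313038/91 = -3439.98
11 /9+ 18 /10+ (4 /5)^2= 824 /225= 3.66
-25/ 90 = -5/ 18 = -0.28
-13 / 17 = -0.76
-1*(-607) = 607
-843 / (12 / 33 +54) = -9273 / 598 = -15.51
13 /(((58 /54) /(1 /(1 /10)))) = 3510 /29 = 121.03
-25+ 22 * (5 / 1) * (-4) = -465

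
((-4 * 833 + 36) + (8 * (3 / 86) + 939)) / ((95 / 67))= -6789713 / 4085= -1662.11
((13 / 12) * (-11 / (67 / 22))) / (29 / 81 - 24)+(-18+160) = 36481091 / 256610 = 142.17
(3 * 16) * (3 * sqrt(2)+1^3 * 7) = 144 * sqrt(2)+336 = 539.65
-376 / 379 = -0.99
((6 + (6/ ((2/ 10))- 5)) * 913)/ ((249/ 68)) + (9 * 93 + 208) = 26323/ 3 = 8774.33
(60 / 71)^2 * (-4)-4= -6.86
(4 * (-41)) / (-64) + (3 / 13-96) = -19387 / 208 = -93.21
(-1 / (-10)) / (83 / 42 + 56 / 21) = 7 / 325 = 0.02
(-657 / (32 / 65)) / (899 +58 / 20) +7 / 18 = -1416661 / 1298736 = -1.09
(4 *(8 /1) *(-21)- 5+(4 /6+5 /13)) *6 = -52724 /13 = -4055.69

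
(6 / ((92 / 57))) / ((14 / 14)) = 171 / 46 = 3.72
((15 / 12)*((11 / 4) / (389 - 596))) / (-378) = 55 / 1251936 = 0.00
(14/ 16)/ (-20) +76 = 12153/ 160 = 75.96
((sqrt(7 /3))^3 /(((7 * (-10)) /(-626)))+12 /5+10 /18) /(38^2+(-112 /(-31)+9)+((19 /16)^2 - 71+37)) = 1055488 /508547115+2483968 * sqrt(21) /508547115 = 0.02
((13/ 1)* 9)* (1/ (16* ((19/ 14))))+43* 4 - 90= 87.39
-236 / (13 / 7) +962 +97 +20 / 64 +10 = 195985 / 208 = 942.24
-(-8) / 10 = 4 / 5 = 0.80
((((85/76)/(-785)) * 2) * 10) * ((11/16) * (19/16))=-935/40192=-0.02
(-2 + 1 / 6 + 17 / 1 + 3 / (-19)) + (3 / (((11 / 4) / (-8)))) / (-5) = 105049 / 6270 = 16.75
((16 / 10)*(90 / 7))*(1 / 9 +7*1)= 1024 / 7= 146.29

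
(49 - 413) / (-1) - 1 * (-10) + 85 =459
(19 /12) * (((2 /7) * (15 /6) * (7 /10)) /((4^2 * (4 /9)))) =57 /512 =0.11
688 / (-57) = -688 / 57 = -12.07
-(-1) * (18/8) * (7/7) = 2.25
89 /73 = 1.22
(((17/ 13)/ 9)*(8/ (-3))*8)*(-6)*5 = 10880/ 117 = 92.99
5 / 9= 0.56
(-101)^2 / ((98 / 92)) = 469246 / 49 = 9576.45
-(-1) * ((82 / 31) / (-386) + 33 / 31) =1.06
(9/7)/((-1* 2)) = -9/14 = -0.64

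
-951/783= -317/261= -1.21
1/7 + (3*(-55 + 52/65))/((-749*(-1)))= -278/3745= -0.07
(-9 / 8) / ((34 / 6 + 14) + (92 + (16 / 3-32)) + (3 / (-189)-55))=-567 / 15112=-0.04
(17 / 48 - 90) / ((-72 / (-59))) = -253877 / 3456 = -73.46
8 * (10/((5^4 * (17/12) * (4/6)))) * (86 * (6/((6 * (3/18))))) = 148608/2125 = 69.93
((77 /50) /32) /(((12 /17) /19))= 24871 /19200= 1.30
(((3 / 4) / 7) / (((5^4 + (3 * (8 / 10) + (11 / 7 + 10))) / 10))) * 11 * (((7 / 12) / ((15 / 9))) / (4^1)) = 1155 / 715648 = 0.00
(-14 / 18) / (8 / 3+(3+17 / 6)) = -14 / 153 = -0.09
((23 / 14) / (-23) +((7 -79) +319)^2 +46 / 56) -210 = 60799.75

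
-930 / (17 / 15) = -13950 / 17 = -820.59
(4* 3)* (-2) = -24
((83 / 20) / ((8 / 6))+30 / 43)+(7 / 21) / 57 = 2244737 / 588240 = 3.82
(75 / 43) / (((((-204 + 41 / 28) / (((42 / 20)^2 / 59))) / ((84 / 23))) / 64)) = -49787136 / 330908521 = -0.15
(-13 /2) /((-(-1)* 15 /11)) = -143 /30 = -4.77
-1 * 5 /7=-0.71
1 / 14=0.07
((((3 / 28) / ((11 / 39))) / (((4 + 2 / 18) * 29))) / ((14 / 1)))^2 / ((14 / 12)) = 3326427 / 74924696539616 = 0.00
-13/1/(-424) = 13/424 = 0.03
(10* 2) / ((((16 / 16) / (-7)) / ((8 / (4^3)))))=-35 / 2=-17.50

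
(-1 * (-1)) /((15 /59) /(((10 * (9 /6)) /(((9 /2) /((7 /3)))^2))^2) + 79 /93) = 1053942960 /911759551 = 1.16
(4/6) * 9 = 6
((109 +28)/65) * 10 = 274/13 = 21.08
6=6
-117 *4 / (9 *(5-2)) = -52 / 3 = -17.33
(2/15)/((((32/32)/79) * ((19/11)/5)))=1738/57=30.49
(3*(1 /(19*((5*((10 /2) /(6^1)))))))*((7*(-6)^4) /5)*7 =1143072 /2375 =481.29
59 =59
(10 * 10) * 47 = 4700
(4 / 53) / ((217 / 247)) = 988 / 11501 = 0.09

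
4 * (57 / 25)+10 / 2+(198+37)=6228 / 25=249.12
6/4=3/2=1.50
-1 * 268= -268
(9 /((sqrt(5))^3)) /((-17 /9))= -81 * sqrt(5) /425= -0.43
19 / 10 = 1.90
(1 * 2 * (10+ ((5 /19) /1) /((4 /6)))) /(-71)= -395 /1349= -0.29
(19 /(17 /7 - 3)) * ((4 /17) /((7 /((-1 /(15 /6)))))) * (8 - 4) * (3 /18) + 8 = 2116 /255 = 8.30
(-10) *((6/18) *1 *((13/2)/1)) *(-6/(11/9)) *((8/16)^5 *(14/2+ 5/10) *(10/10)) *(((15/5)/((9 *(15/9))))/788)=1755/277376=0.01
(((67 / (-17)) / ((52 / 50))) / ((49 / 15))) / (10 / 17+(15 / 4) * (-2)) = 5025 / 29939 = 0.17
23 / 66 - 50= -3277 / 66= -49.65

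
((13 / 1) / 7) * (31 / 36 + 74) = 5005 / 36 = 139.03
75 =75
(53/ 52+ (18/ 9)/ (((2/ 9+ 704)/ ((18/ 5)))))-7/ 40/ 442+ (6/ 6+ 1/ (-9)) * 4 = 2311797701/ 504251280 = 4.58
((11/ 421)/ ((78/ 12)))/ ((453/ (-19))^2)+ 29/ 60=10856877791/ 22462177140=0.48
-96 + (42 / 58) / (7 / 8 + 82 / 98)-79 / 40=-75930541 / 778360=-97.55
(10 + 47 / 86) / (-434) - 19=-710063 / 37324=-19.02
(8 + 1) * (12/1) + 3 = 111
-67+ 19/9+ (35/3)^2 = 641/9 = 71.22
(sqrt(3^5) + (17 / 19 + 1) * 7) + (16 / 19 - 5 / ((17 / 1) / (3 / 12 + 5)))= 16229 / 1292 + 9 * sqrt(3)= 28.15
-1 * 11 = -11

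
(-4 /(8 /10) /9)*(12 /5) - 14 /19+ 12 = 566 /57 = 9.93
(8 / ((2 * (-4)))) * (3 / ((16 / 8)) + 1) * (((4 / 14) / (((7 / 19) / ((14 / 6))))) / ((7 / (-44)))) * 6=8360 / 49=170.61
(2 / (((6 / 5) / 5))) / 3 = 25 / 9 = 2.78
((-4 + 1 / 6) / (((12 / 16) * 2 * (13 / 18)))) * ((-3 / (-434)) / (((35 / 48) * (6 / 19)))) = -10488 / 98735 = -0.11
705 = 705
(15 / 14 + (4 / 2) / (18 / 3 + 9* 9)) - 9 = -7.91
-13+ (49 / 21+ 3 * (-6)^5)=-70016 / 3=-23338.67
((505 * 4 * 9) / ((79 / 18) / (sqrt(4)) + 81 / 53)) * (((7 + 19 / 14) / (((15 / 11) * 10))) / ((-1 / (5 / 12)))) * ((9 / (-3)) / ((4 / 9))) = 1674102573 / 198884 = 8417.48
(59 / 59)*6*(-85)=-510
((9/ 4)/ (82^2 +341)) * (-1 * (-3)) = 3/ 3140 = 0.00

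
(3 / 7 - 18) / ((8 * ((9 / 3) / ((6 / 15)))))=-41 / 140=-0.29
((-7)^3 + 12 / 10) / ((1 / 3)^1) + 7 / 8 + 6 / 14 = -286747 / 280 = -1024.10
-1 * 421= -421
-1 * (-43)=43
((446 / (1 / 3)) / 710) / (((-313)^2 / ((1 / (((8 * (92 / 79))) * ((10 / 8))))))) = 52851 / 31996675400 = 0.00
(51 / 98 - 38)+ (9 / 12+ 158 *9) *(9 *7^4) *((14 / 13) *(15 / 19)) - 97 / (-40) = 12654297704471 / 484120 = 26138762.51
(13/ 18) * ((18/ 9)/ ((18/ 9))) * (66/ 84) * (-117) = -1859/ 28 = -66.39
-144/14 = -72/7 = -10.29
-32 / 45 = -0.71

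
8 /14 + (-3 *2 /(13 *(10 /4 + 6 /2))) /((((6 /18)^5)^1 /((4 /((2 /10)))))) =-407668 /1001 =-407.26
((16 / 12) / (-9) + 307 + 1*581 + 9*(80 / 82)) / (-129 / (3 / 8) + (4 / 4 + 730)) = 992572 / 428409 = 2.32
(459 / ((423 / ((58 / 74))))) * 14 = 20706 / 1739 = 11.91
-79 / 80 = -0.99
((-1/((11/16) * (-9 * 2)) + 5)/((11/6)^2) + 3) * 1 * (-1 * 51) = -306255/1331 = -230.09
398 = 398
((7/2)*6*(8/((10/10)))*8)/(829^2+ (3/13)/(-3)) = 1456/744511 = 0.00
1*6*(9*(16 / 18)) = 48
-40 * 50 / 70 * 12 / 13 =-2400 / 91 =-26.37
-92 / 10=-46 / 5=-9.20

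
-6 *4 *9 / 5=-216 / 5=-43.20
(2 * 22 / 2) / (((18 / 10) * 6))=55 / 27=2.04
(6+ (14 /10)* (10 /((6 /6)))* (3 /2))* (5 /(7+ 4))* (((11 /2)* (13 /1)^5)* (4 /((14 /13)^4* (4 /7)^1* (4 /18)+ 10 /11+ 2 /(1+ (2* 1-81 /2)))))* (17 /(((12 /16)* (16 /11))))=220861234003892625 /145131596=1521799801.64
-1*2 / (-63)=2 / 63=0.03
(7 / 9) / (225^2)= 7 / 455625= 0.00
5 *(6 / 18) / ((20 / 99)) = 8.25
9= 9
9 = 9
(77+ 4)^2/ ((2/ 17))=111537/ 2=55768.50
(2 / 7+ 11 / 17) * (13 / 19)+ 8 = 19531 / 2261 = 8.64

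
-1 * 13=-13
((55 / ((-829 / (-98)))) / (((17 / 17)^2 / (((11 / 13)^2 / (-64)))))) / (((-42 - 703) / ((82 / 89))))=2673979 / 29726069776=0.00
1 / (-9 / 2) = -2 / 9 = -0.22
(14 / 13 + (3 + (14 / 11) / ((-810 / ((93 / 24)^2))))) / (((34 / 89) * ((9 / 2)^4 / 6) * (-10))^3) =-84731120830568 / 372043898851040398125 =-0.00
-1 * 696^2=-484416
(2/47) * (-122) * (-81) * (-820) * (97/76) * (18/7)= -7074128520/6251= -1131679.49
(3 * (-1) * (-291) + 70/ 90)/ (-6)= -3932/ 27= -145.63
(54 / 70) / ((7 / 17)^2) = 4.55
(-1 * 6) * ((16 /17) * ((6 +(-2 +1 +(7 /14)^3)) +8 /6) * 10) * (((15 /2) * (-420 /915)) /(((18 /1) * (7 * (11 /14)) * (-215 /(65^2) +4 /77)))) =2567110000 /214659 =11959.01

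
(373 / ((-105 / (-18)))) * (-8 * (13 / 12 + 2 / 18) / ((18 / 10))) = -64156 / 189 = -339.45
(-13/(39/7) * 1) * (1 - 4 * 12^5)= 6967289/3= 2322429.67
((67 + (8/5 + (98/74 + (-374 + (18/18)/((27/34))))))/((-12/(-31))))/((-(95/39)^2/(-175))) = -13867601566/601065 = -23071.72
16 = 16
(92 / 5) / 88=23 / 110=0.21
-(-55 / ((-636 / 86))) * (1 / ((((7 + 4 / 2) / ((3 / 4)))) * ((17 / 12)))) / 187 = -215 / 91902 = -0.00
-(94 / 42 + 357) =-7544 / 21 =-359.24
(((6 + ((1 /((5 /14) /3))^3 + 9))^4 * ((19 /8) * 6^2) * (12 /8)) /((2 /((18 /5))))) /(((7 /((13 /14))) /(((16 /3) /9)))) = 148039595644047092167806 /59814453125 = 2474980341869.46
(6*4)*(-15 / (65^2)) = -72 / 845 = -0.09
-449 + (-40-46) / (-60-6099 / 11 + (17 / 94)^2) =-26805627049 / 59719345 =-448.86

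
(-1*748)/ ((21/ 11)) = -391.81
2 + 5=7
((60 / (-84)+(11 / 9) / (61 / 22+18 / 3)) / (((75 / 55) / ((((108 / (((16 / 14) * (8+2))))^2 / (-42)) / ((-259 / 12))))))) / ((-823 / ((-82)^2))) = 3490305687 / 10284825250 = 0.34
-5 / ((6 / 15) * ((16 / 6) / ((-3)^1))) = 225 / 16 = 14.06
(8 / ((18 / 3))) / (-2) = -2 / 3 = -0.67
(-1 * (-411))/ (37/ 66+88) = 27126/ 5845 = 4.64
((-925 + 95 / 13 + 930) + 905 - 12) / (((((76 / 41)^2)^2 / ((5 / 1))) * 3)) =55427302015 / 433708288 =127.80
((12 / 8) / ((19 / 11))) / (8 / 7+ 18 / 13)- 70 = -608797 / 8740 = -69.66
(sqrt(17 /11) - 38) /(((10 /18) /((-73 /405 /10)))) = 1387 /1125 - 73*sqrt(187) /24750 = 1.19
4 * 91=364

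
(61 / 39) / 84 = 61 / 3276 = 0.02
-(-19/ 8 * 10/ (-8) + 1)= -127/ 32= -3.97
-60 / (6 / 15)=-150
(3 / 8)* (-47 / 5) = -141 / 40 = -3.52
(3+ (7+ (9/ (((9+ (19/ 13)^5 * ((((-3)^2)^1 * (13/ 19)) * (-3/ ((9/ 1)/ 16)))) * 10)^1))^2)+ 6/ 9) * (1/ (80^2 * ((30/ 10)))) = 12793021382198267/ 23027398843443840000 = 0.00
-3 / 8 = -0.38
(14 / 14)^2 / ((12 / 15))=5 / 4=1.25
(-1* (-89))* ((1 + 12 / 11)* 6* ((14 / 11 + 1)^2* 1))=7676250 / 1331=5767.28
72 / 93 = 24 / 31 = 0.77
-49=-49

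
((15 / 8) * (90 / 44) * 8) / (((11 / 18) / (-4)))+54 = -17766 / 121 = -146.83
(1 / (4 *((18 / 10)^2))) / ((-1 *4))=-25 / 1296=-0.02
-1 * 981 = -981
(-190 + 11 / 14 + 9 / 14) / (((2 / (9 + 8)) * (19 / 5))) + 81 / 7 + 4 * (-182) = -151385 / 133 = -1138.23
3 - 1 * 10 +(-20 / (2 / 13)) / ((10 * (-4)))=-15 / 4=-3.75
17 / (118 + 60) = 17 / 178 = 0.10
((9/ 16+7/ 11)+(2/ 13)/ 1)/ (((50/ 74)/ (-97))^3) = -28616138165311/ 7150000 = -4002257.09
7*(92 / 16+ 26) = 889 / 4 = 222.25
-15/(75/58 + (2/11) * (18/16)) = -6380/637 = -10.02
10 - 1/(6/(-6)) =11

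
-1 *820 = -820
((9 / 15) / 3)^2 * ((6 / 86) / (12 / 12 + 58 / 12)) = 18 / 37625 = 0.00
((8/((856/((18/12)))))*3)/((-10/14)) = -63/1070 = -0.06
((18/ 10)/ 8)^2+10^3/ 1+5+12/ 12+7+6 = 1019.05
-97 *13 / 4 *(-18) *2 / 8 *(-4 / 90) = -63.05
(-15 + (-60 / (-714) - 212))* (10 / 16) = -135015 / 952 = -141.82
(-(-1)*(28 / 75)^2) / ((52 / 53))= 10388 / 73125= 0.14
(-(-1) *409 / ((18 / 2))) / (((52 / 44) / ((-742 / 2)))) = -1669129 / 117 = -14266.06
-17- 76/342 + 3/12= -611/36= -16.97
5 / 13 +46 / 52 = 33 / 26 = 1.27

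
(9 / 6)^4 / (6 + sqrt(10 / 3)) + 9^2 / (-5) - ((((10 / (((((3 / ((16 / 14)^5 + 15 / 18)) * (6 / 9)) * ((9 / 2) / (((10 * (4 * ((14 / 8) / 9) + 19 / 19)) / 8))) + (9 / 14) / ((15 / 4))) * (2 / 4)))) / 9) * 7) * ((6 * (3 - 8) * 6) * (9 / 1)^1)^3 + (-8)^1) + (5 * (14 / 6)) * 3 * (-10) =1697647946908119181641 / 41756392720 - 81 * sqrt(30) / 1568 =4.066e+10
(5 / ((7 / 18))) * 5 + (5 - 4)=457 / 7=65.29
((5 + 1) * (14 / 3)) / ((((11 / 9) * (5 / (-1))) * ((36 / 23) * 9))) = -161 / 495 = -0.33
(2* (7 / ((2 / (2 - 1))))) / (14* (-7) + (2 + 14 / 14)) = -7 / 95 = -0.07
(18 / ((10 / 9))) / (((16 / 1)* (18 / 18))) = 81 / 80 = 1.01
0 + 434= 434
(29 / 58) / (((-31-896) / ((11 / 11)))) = -1 / 1854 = -0.00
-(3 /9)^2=-1 /9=-0.11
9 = 9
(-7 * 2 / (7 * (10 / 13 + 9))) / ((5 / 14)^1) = -364 / 635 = -0.57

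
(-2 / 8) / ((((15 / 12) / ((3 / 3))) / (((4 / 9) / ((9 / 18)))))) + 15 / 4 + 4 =7.57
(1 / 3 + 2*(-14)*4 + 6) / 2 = -317 / 6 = -52.83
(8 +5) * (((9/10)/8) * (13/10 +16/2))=10881/800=13.60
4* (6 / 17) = 24 / 17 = 1.41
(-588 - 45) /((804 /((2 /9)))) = -0.17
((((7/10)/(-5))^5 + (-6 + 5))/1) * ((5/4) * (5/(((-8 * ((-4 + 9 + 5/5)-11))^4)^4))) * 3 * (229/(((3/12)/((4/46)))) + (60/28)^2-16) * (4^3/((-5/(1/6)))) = 24035980143177/378158448640000000000000000000000000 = 0.00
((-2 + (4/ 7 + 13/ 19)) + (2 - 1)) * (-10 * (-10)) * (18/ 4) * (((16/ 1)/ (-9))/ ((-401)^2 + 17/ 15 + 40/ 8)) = -408000/ 320810231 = -0.00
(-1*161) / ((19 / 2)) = -322 / 19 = -16.95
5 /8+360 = 2885 /8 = 360.62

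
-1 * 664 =-664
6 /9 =0.67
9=9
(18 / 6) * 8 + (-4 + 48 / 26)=284 / 13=21.85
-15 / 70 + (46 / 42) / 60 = -247 / 1260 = -0.20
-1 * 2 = -2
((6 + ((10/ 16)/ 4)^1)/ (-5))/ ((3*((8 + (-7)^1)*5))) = -197/ 2400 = -0.08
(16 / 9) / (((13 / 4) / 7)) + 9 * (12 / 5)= 14876 / 585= 25.43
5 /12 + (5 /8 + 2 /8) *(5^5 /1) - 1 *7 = 2727.79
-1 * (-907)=907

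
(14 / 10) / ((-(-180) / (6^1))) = 7 / 150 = 0.05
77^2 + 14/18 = 53368/9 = 5929.78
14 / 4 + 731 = 1469 / 2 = 734.50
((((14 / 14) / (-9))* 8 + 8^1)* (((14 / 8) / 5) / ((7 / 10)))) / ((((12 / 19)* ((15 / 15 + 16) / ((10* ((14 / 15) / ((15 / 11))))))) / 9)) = 46816 / 2295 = 20.40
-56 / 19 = -2.95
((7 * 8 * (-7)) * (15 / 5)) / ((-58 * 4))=147 / 29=5.07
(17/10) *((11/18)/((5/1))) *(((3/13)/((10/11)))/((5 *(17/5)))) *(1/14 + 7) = 3993/182000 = 0.02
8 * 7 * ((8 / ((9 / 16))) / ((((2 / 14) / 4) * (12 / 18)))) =100352 / 3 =33450.67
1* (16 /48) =1 /3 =0.33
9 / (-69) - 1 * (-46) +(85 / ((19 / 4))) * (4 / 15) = 66391 / 1311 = 50.64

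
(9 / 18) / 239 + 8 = 3825 / 478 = 8.00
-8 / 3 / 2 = -4 / 3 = -1.33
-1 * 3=-3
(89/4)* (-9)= -801/4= -200.25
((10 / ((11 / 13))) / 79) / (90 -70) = 13 / 1738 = 0.01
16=16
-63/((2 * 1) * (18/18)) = -63/2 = -31.50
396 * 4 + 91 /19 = 30187 /19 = 1588.79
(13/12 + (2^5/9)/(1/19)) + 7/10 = 12481/180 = 69.34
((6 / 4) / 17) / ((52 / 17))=3 / 104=0.03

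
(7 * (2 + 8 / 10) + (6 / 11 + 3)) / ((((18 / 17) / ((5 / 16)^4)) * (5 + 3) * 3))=2705125 / 311427072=0.01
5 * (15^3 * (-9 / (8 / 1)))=-151875 / 8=-18984.38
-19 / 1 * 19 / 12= -361 / 12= -30.08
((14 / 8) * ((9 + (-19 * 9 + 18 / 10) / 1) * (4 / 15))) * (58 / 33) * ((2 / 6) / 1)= -36134 / 825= -43.80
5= 5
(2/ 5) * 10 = 4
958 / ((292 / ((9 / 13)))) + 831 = 1581549 / 1898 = 833.27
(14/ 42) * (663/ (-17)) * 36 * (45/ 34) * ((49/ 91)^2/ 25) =-7938/ 1105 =-7.18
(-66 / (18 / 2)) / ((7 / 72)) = -528 / 7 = -75.43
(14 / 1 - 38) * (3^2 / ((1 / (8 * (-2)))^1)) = 3456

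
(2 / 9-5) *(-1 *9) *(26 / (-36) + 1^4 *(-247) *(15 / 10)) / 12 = -143663 / 108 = -1330.21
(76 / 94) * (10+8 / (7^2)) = 18924 / 2303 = 8.22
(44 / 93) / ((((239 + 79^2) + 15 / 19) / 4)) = 3344 / 11451555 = 0.00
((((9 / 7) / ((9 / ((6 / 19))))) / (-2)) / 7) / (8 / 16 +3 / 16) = -48 / 10241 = -0.00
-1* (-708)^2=-501264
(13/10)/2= 13/20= 0.65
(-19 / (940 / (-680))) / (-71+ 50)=-646 / 987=-0.65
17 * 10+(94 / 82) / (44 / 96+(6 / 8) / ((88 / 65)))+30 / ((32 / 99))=185095057 / 701264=263.94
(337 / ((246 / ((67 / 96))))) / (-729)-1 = -1.00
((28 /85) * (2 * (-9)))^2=254016 /7225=35.16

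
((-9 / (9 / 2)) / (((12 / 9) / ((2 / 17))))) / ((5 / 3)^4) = -243 / 10625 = -0.02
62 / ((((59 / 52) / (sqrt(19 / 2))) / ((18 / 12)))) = 2418 * sqrt(38) / 59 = 252.64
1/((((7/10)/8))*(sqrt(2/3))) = 40*sqrt(6)/7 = 14.00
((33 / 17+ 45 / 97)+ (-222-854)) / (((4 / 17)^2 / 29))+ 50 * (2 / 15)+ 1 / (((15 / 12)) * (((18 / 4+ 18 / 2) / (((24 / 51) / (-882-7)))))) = -890342949288449 / 1583237880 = -562355.77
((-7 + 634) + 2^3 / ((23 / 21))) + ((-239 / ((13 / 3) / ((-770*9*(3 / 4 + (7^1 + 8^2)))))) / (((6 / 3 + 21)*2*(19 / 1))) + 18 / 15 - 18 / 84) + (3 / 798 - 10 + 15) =3637871359 / 113620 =32017.88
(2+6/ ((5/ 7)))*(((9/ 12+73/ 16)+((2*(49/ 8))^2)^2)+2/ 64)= 74960197/ 320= 234250.62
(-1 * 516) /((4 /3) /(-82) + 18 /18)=-63468 /121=-524.53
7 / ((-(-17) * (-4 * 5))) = -7 / 340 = -0.02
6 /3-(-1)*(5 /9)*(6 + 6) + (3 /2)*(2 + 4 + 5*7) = 421 /6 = 70.17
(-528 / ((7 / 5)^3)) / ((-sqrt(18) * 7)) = 11000 * sqrt(2) / 2401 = 6.48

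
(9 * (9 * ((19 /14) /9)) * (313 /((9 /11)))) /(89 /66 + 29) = 2158761 /14021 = 153.97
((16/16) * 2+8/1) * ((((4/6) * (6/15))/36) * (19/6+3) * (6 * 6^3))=592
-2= -2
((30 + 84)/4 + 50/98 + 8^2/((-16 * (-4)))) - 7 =2255/98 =23.01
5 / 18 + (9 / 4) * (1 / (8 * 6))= 187 / 576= 0.32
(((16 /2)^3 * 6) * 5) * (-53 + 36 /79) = -63759360 /79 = -807080.51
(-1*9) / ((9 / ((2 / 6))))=-1 / 3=-0.33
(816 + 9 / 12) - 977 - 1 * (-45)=-461 / 4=-115.25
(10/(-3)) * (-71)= 710/3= 236.67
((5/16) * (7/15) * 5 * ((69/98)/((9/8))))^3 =1520875/16003008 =0.10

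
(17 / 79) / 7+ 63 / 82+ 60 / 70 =75101 / 45346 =1.66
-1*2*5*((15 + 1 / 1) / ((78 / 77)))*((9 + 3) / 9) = -24640 / 117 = -210.60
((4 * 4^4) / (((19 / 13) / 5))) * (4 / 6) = 133120 / 57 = 2335.44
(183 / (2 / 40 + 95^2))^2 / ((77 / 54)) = 80373600 / 278745227453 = 0.00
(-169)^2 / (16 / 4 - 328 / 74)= -1056757 / 16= -66047.31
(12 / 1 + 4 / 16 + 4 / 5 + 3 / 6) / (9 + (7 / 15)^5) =41158125 / 27404728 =1.50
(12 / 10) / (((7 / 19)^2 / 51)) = 110466 / 245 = 450.88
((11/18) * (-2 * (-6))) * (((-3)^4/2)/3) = 99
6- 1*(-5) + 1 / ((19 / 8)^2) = 4035 / 361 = 11.18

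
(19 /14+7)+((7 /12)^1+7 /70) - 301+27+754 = 205397 /420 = 489.04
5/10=1/2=0.50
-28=-28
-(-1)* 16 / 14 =8 / 7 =1.14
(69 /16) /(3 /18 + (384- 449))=-207 /3112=-0.07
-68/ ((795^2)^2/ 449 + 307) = -7633/ 99863934617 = -0.00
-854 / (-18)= 427 / 9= 47.44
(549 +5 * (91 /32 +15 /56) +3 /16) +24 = 131879 /224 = 588.75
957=957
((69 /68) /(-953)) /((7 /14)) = -69 /32402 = -0.00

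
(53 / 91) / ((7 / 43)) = 2279 / 637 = 3.58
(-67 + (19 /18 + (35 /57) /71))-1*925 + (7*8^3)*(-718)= -62509223887 /24282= -2574302.94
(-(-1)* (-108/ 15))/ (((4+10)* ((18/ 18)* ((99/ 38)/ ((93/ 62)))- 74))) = 342/ 48055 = 0.01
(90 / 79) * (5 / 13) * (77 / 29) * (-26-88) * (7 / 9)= -3072300 / 29783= -103.16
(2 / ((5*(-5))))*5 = -2 / 5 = -0.40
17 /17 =1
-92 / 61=-1.51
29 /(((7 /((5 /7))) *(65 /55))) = 1595 /637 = 2.50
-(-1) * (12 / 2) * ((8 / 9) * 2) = 32 / 3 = 10.67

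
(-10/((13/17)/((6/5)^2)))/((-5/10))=2448/65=37.66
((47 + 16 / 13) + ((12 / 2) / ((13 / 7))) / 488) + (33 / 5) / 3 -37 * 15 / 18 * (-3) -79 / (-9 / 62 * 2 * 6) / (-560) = 3425742287 / 23980320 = 142.86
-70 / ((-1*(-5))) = -14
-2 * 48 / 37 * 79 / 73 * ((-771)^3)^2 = -1593032340636839189664 / 2701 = -589793535963287371.22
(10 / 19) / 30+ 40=2281 / 57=40.02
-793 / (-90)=8.81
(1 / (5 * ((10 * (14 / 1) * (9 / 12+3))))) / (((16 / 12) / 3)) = 3 / 3500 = 0.00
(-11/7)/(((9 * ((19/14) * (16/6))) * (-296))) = 11/67488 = 0.00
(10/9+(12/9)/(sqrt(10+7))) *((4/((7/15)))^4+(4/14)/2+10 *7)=52513652 *sqrt(17)/122451+131284130/21609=7843.65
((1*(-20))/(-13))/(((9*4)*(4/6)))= 5/78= 0.06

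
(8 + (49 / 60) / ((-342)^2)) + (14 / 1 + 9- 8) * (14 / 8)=240361069 / 7017840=34.25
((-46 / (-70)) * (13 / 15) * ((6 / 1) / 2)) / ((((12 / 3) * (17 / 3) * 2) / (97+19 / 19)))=6279 / 1700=3.69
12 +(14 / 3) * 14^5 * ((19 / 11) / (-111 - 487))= -71412188 / 9867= -7237.48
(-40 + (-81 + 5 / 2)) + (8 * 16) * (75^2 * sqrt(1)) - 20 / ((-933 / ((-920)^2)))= 1377154879 / 1866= 738025.12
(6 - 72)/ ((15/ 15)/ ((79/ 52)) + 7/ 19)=-99066/ 1541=-64.29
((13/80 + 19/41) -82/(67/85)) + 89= -3165409/219760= -14.40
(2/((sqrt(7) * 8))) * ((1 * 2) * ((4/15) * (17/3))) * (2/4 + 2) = 0.71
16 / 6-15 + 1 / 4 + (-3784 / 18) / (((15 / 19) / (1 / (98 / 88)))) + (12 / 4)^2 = -6408433 / 26460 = -242.19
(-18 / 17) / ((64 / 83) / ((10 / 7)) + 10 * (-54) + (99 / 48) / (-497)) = 59401440 / 30264685999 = 0.00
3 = 3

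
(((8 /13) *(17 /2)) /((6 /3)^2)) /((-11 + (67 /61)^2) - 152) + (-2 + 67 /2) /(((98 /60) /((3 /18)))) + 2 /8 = 378696839 /109570188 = 3.46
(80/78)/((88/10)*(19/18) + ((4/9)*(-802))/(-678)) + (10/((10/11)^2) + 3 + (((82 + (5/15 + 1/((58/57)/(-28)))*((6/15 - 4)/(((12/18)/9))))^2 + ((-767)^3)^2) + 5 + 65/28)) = 23328949964183095998975995707/114583743820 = 203597379405150387.58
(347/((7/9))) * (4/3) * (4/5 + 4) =99936/35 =2855.31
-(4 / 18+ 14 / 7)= -20 / 9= -2.22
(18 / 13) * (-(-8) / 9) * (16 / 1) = 256 / 13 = 19.69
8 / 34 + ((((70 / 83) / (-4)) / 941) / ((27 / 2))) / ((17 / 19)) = 8434459 / 35849277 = 0.24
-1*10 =-10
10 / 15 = 0.67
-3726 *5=-18630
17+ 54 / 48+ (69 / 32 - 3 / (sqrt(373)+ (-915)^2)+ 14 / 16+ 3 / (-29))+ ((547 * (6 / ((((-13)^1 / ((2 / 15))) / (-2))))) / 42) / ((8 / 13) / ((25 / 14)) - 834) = 3 * sqrt(373) / 700945700252+ 47973974803782800813 / 2278953913618516512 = 21.05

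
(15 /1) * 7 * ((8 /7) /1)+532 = 652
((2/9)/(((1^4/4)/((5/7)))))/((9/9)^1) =40/63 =0.63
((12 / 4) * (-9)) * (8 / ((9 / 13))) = -312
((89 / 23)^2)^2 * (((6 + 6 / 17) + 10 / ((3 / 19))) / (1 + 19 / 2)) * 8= 3567774792224 / 299709711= 11904.10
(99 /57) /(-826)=-33 /15694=-0.00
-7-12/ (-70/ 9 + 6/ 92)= -17383/ 3193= -5.44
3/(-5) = -0.60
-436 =-436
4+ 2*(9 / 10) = 29 / 5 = 5.80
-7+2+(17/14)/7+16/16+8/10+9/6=-374/245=-1.53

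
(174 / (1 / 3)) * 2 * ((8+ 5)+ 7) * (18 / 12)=31320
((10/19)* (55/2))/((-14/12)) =-1650/133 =-12.41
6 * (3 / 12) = 3 / 2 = 1.50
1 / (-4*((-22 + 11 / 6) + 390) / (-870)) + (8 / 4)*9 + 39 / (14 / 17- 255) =18.43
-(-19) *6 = 114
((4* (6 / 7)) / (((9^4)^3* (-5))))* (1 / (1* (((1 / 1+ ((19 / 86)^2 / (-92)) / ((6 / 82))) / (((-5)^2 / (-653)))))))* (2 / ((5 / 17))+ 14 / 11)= 805631488 / 1065849270029090139285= 0.00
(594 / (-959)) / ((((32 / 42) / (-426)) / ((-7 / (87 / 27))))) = -11956329 / 15892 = -752.35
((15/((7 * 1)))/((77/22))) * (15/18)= 25/49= 0.51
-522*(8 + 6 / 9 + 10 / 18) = -4814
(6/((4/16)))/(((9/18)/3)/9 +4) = 1296/217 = 5.97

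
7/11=0.64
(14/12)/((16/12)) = 7/8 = 0.88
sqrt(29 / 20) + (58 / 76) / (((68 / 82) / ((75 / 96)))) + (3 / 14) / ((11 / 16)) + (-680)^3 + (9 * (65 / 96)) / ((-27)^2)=-243240690408518857 / 773587584 + sqrt(145) / 10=-314431997.76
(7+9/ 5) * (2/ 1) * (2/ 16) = 11/ 5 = 2.20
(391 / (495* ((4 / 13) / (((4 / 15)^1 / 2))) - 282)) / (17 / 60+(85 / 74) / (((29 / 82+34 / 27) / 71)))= 197529865 / 22098863564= 0.01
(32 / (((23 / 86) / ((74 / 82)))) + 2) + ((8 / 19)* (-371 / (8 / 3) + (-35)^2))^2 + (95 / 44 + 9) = 3132965479081 / 14978612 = 209162.60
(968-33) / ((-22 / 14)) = -595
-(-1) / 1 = 1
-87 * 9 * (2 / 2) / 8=-783 / 8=-97.88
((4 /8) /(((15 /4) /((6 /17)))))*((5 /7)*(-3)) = -12 /119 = -0.10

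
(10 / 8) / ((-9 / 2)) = -5 / 18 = -0.28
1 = 1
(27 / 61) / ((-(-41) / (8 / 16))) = 27 / 5002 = 0.01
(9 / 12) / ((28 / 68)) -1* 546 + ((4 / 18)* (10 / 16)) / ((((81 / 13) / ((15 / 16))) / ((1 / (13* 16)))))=-947863121 / 1741824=-544.18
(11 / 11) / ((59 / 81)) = 81 / 59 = 1.37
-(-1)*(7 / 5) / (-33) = -7 / 165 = -0.04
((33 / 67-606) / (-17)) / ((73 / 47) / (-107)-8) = -68007167 / 15302465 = -4.44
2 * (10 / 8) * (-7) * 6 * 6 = -630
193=193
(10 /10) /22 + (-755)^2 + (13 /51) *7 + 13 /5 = 3197865101 /5610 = 570029.43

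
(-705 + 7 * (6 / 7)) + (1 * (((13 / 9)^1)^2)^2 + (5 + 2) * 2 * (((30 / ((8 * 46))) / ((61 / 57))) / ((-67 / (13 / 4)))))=-6855180711853 / 9867848976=-694.70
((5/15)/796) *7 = 7/2388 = 0.00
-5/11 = -0.45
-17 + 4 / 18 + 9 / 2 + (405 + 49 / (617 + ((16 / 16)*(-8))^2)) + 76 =468.79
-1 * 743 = -743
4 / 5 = 0.80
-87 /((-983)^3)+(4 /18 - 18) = -151977933137 /8548758783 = -17.78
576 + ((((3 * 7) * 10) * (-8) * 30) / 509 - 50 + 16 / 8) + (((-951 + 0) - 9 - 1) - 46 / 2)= -555.02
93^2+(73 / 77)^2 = 51285250 / 5929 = 8649.90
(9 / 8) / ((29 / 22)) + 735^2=62666199 / 116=540225.85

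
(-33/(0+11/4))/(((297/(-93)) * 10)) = 62/165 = 0.38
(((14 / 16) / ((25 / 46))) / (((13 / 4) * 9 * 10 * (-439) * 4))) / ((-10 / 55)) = 1771 / 102726000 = 0.00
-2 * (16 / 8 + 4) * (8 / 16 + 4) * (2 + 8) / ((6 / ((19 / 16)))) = -855 / 8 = -106.88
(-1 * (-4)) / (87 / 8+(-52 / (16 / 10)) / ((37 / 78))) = -1184 / 17061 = -0.07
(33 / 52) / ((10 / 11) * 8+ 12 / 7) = 2541 / 35984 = 0.07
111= 111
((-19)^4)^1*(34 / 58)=2215457 / 29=76395.07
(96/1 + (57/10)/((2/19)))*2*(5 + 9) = 21021/5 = 4204.20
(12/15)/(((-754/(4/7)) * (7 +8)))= -8/197925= -0.00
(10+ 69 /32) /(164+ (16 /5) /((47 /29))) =91415 /1248128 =0.07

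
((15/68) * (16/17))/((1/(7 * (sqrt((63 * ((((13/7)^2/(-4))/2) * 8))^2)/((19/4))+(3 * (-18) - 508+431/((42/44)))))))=-516560/5491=-94.07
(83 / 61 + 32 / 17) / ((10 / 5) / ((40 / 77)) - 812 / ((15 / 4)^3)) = -0.28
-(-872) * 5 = 4360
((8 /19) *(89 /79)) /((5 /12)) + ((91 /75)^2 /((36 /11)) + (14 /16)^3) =87857154523 /38905920000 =2.26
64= 64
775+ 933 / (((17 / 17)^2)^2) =1708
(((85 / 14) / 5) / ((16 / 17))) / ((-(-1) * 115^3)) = 289 / 340676000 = 0.00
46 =46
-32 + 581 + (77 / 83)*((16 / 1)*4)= 50495 / 83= 608.37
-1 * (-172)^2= -29584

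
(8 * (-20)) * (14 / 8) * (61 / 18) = -8540 / 9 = -948.89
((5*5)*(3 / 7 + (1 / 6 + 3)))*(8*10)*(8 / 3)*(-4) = -4832000 / 63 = -76698.41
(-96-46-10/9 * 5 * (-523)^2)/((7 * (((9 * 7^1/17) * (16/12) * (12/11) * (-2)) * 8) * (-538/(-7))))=79929223/2440368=32.75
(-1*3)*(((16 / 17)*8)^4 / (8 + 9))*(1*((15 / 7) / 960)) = -12582912 / 9938999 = -1.27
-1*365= -365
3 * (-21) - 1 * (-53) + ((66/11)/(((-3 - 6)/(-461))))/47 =-488/141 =-3.46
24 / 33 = 8 / 11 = 0.73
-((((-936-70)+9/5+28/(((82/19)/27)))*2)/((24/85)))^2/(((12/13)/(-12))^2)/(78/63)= -759603021803899/161376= -4707038356.41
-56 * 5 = -280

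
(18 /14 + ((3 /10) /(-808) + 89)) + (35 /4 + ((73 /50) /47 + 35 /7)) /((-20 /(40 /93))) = 111237065069 /1236118800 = 89.99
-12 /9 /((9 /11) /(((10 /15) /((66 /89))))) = -356 /243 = -1.47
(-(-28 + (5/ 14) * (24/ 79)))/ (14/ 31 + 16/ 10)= 1195360/ 87927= 13.59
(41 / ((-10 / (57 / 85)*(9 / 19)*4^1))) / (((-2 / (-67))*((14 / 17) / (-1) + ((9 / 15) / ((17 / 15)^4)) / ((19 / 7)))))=92569139449 / 1313079600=70.50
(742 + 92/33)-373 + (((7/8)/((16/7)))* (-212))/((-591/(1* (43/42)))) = 464238139/1248192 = 371.93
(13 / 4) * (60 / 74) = 2.64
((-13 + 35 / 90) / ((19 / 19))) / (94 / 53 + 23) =-12031 / 23634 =-0.51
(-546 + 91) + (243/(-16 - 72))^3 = -324418667/681472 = -476.06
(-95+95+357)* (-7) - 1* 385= -2884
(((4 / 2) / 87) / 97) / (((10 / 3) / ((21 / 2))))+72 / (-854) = -1003713 / 12011510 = -0.08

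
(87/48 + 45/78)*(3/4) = 1491/832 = 1.79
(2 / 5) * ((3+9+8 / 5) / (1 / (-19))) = -2584 / 25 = -103.36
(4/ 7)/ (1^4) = 4/ 7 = 0.57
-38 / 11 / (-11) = 38 / 121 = 0.31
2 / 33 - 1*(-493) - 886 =-12967 / 33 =-392.94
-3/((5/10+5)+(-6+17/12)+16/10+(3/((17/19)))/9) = -3060/2947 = -1.04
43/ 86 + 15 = 31/ 2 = 15.50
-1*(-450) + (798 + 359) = 1607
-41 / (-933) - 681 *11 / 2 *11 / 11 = -3745.46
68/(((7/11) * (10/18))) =6732/35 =192.34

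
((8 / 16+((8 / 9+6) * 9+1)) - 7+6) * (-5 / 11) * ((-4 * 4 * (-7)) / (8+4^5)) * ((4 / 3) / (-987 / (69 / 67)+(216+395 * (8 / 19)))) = 1529500 / 214335693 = 0.01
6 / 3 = 2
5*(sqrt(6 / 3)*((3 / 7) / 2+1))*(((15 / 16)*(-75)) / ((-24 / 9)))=226.40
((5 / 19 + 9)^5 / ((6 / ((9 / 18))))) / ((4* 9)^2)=2638659584 / 601692057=4.39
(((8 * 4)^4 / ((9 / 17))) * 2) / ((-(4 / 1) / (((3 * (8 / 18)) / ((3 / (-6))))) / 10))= 713031680 / 27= 26408580.74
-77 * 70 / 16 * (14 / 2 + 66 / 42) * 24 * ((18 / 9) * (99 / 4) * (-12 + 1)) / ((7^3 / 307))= 1654898850 / 49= 33773445.92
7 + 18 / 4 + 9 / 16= 193 / 16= 12.06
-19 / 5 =-3.80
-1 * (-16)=16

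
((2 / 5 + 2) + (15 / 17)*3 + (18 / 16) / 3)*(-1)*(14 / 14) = -3687 / 680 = -5.42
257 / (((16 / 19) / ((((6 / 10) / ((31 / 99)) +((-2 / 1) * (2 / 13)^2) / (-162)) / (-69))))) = -19855513399 / 2342461680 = -8.48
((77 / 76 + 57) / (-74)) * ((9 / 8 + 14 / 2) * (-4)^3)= 286585 / 703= 407.66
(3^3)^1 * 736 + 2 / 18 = 178849 / 9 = 19872.11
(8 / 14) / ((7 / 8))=32 / 49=0.65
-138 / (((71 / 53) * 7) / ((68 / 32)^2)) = -1056873 / 15904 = -66.45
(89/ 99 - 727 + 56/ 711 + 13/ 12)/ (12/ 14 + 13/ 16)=-434.19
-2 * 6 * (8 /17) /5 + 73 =6109 /85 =71.87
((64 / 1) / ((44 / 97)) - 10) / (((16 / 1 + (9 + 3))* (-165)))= -103 / 3630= -0.03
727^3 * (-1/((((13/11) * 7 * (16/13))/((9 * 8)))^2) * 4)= -3765941953983/49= -76855958244.55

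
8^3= 512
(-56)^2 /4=784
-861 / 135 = -287 / 45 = -6.38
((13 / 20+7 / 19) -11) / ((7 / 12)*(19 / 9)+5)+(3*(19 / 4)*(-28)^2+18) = 715330239 / 63935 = 11188.40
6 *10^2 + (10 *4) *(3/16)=1215/2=607.50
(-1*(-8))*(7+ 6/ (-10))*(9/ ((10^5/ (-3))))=-216/ 15625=-0.01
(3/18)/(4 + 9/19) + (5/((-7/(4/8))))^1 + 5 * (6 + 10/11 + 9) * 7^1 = 10926844/19635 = 556.50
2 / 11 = 0.18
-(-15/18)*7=35/6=5.83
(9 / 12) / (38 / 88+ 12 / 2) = 33 / 283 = 0.12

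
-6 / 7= -0.86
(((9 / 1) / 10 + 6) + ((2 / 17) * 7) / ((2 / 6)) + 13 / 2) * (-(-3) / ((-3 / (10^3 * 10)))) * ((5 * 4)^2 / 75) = -43168000 / 51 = -846431.37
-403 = -403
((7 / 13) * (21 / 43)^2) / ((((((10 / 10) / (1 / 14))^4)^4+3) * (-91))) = -441 / 680569036952010102885859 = -0.00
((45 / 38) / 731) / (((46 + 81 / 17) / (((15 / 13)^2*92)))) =465750 / 119156999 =0.00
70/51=1.37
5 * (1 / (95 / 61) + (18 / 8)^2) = 8671 / 304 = 28.52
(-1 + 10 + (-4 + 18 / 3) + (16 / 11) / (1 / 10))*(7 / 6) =1967 / 66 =29.80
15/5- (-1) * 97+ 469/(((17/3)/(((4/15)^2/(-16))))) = 127031/1275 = 99.63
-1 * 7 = -7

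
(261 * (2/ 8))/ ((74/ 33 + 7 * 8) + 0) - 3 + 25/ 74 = -438587/ 284456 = -1.54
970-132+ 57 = 895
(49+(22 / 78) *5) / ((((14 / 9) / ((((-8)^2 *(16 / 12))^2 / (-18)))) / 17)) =-547586048 / 2457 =-222867.74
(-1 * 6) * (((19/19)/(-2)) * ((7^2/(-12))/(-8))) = 1.53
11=11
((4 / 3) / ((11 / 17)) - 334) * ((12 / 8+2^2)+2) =-27385 / 11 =-2489.55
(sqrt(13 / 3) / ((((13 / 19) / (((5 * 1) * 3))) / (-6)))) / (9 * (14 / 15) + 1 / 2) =-5700 * sqrt(39) / 1157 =-30.77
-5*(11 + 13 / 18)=-1055 / 18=-58.61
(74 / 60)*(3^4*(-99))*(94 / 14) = -4648347 / 70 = -66404.96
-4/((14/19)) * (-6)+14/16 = 1873/56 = 33.45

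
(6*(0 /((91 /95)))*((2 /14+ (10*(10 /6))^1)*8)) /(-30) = 0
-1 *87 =-87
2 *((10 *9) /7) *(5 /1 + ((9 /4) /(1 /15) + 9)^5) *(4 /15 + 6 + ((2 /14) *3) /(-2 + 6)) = 1174221946192101 /50176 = 23402063659.76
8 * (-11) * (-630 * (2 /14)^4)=7920 /343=23.09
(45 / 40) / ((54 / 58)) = 29 / 24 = 1.21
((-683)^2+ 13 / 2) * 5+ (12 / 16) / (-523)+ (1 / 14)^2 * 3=59774401248 / 25627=2332477.51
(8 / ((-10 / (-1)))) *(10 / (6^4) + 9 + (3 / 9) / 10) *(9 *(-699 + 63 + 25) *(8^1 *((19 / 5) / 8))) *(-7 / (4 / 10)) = 2380437059 / 900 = 2644930.07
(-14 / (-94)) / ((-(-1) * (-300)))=-7 / 14100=-0.00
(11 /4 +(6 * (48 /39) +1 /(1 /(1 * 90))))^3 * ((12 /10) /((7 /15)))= 2581827.17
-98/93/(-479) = 98/44547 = 0.00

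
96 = 96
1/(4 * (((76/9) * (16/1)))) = 9/4864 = 0.00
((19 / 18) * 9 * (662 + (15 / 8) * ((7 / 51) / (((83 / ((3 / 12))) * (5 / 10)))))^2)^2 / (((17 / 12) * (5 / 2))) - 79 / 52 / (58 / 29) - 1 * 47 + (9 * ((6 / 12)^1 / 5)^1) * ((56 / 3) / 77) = 1545320270373046883243595756029569 / 315749701617381244928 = 4894130580194.92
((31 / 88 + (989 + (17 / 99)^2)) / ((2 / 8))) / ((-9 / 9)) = -3957.53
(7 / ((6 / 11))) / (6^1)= 77 / 36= 2.14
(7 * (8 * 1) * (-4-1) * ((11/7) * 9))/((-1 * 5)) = 792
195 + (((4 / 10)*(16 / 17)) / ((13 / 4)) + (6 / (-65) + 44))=20317 / 85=239.02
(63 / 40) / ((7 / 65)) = 117 / 8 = 14.62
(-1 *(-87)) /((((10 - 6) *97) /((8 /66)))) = 29 /1067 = 0.03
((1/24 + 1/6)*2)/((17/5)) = 25/204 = 0.12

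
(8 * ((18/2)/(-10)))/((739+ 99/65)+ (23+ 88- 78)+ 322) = -468/71209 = -0.01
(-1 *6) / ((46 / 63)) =-8.22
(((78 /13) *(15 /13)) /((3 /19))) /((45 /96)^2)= 38912 /195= 199.55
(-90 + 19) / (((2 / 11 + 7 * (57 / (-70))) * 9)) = 7810 / 5463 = 1.43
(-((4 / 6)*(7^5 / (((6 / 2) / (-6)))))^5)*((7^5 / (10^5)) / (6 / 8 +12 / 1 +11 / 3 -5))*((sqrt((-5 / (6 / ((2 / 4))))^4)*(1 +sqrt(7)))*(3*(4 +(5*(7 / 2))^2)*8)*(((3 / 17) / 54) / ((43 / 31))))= 408052216622692640422676259896 / 1610452125 +408052216622692640422676259896*sqrt(7) / 1610452125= 923751088679518504654.82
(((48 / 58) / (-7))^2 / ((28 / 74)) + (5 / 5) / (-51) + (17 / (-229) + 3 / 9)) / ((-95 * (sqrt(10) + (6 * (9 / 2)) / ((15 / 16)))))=-1176356760 / 11502750299537 + 245074325 * sqrt(10) / 69016501797222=-0.00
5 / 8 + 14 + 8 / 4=133 / 8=16.62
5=5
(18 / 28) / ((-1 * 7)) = -9 / 98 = -0.09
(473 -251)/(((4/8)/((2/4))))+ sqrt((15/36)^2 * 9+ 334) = sqrt(5369)/4+ 222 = 240.32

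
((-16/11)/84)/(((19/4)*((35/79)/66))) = -2528/4655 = -0.54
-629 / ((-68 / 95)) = 3515 / 4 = 878.75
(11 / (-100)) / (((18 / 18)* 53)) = -11 / 5300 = -0.00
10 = 10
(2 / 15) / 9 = 2 / 135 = 0.01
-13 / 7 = -1.86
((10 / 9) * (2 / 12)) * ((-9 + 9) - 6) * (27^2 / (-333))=90 / 37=2.43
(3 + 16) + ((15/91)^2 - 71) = -430387/8281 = -51.97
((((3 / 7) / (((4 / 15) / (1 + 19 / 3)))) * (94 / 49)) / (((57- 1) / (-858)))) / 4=-3326895 / 38416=-86.60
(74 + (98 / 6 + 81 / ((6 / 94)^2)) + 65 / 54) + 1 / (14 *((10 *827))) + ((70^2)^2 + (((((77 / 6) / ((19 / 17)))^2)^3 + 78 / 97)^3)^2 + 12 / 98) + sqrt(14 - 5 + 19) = 2 *sqrt(7) + 2736088807669515514175527162516965515311122751353883146610534182788160812668665670243252062507182917004046898477025299736980345447 / 18874551803183185330841232543693103131024846475222233131599513893962647545487481633306050560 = 144961789620248109516638200000000000000.00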